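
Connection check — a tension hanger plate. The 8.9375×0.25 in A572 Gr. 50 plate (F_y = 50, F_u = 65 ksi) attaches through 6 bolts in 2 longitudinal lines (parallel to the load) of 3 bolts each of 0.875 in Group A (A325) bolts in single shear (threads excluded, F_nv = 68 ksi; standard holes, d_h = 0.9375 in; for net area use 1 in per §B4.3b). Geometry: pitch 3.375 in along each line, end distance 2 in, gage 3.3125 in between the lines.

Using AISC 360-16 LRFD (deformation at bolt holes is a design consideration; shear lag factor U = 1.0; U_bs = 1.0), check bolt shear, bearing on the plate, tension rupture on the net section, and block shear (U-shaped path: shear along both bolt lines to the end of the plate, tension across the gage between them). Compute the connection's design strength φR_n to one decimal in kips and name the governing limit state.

84.6 kips (net-section rupture governs)

Bolt shear: A_b = π(0.875)²/4 = 0.60132 in². φR_n = 0.75 × 68 × 0.60132 × 6 × 1 = 184.0 kips.
Bearing (0.25 in plate, F_u = 65 ksi): end bolts L_c = 2 − 0.9375/2 = 1.53125, R_n = min(1.2×1.53125×0.25×65, 2.4×0.875×0.25×65) = 29.859 kips/bolt; interior L_c = 3.375 − 0.9375 = 2.4375, R_n = 34.125 kips/bolt. φR_n = 0.75 × (2×29.859 + 4×34.125) = 147.2 kips.
Tension rupture (net): A_n = (8.9375 − 2×1)×0.25 = 1.7344 in² (U = 1.0, A_e = A_n). φR_n = 0.75 × 65 × 1.7344 = 84.6 kips.
Block shear: shear path 2×[2+2×3.375] = 2×8.75 in, A_gv = 4.375, A_nv = 2×(8.75 − 2.5×1)×0.25 = 3.125 in²; tension across gage: (3.3125 − 1×1)×0.25 = 0.57813 in². R_n = min(0.6×65×3.125, 0.6×50×4.375) + 1.0×65×0.57813 = min(121.88, 131.25) + 37.578 = 159.46 kips. φR_n = 0.75 × 159.46 = 119.6 kips.
Governing: min(184.0, 147.2, 84.6, 119.6) = 84.6 kips → net-section rupture.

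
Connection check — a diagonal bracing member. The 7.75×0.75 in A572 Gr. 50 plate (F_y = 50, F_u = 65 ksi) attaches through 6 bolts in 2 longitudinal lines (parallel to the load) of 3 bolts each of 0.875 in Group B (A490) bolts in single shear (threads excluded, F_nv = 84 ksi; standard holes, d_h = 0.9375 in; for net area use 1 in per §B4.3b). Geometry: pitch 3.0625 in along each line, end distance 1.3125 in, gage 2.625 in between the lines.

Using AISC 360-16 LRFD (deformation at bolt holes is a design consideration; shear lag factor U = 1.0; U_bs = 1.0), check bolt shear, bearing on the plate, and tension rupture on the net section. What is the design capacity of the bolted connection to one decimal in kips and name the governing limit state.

Bolt shear: A_b = π(0.875)²/4 = 0.60132 in². φR_n = 0.75 × 84 × 0.60132 × 6 × 1 = 227.3 kips.
Bearing (0.75 in plate, F_u = 65 ksi): end bolts L_c = 1.3125 − 0.9375/2 = 0.84375, R_n = min(1.2×0.84375×0.75×65, 2.4×0.875×0.75×65) = 49.359 kips/bolt; interior L_c = 3.0625 − 0.9375 = 2.125, R_n = 102.38 kips/bolt. φR_n = 0.75 × (2×49.359 + 4×102.38) = 381.2 kips.
Tension rupture (net): A_n = (7.75 − 2×1)×0.75 = 4.3125 in² (U = 1.0, A_e = A_n). φR_n = 0.75 × 65 × 4.3125 = 210.2 kips.
Governing: min(227.3, 381.2, 210.2) = 210.2 kips → net-section rupture.

210.2 kips (net-section rupture governs)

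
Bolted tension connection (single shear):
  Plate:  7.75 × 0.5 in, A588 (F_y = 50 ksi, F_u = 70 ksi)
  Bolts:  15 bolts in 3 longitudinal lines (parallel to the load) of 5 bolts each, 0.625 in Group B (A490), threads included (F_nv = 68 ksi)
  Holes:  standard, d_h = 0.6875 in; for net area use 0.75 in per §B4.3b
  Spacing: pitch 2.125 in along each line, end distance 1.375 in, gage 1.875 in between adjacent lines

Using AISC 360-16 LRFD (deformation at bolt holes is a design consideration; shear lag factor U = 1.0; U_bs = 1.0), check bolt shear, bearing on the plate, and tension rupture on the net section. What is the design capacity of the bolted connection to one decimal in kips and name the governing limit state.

Bolt shear: A_b = π(0.625)²/4 = 0.3068 in². φR_n = 0.75 × 68 × 0.3068 × 15 × 1 = 234.7 kips.
Bearing (0.5 in plate, F_u = 70 ksi): end bolts L_c = 1.375 − 0.6875/2 = 1.03125, R_n = min(1.2×1.03125×0.5×70, 2.4×0.625×0.5×70) = 43.313 kips/bolt; interior L_c = 2.125 − 0.6875 = 1.4375, R_n = 52.5 kips/bolt. φR_n = 0.75 × (3×43.313 + 12×52.5) = 570.0 kips.
Tension rupture (net): A_n = (7.75 − 3×0.75)×0.5 = 2.75 in² (U = 1.0, A_e = A_n). φR_n = 0.75 × 70 × 2.75 = 144.4 kips.
Governing: min(234.7, 570.0, 144.4) = 144.4 kips → net-section rupture.

144.4 kips (net-section rupture governs)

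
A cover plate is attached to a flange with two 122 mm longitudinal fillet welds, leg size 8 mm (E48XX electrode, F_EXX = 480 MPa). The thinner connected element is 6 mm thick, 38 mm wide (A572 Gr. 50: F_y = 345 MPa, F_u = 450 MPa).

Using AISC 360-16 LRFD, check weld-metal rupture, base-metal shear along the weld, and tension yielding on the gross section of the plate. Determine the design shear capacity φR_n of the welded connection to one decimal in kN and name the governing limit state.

Weld metal: throat = 0.707×8 = 5.656 mm, L = 2×122 = 244 mm. φR_n = 0.75 × 0.6 × 480 × 5.656 × 244 = 298.1 kN.
Base metal shear (6 mm plate): yield φR_n = 1.0×0.6×345×6×244 = 303.0 kN; rupture φR_n = 0.75×0.6×450×6×244 = 296.5 kN; take 296.5 kN (rupture).
Tension yield (gross): A_g = 38×6 = 228 mm². φR_n = 0.90 × 345 × 228 = 70.8 kN.
Governing: min(298.1, 296.5, 70.8) = 70.8 kN → gross-section yield.

70.8 kN (gross-section yield governs)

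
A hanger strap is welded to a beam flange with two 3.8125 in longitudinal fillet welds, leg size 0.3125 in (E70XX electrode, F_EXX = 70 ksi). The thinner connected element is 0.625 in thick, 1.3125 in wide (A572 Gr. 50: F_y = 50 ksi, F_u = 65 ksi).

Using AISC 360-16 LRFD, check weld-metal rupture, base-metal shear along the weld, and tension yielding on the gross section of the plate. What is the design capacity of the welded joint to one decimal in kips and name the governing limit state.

36.9 kips (gross-section yield governs)

Weld metal: throat = 0.707×0.3125 = 0.22094 in, L = 2×3.8125 = 7.625 in. φR_n = 0.75 × 0.6 × 70 × 0.22094 × 7.625 = 53.1 kips.
Base metal shear (0.625 in plate): yield φR_n = 1.0×0.6×50×0.625×7.625 = 143.0 kips; rupture φR_n = 0.75×0.6×65×0.625×7.625 = 139.4 kips; take 139.4 kips (rupture).
Tension yield (gross): A_g = 1.3125×0.625 = 0.82031 in². φR_n = 0.90 × 50 × 0.82031 = 36.9 kips.
Governing: min(53.1, 139.4, 36.9) = 36.9 kips → gross-section yield.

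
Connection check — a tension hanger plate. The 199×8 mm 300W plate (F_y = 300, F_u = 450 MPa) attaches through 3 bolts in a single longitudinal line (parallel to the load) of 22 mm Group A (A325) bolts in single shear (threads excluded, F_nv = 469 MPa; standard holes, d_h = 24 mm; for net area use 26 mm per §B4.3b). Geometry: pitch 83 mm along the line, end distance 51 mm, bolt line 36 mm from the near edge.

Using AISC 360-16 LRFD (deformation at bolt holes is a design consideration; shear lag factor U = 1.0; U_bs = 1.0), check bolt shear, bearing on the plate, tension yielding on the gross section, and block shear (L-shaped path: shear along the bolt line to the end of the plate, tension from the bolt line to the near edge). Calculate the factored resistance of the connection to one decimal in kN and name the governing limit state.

296.5 kN (block shear governs)

Bolt shear: A_b = π(22)²/4 = 380.13 mm². φR_n = 0.75 × 469 × 380.13 × 3 × 1 = 401.1 kN.
Bearing (8 mm plate, F_u = 450 MPa): end bolts L_c = 51 − 24/2 = 39, R_n = min(1.2×39×8×450, 2.4×22×8×450) = 168.48 kN/bolt; interior L_c = 83 − 24 = 59, R_n = 190.08 kN/bolt. φR_n = 0.75 × (1×168.48 + 2×190.08) = 411.5 kN.
Tension yield (gross): A_g = 199×8 = 1592 mm². φR_n = 0.90 × 300 × 1592 = 429.8 kN.
Block shear: shear path 1×[51+2×83] = 1×217 mm, A_gv = 1736, A_nv = 1×(217 − 2.5×26)×8 = 1216 mm²; tension to near edge: (36 − 0.5×26)×8 = 184 mm². R_n = min(0.6×450×1216, 0.6×300×1736) + 1.0×450×184 = min(328.32, 312.48) + 82.8 = 395.28 kN. φR_n = 0.75 × 395.28 = 296.5 kN.
Governing: min(401.1, 411.5, 429.8, 296.5) = 296.5 kN → block shear.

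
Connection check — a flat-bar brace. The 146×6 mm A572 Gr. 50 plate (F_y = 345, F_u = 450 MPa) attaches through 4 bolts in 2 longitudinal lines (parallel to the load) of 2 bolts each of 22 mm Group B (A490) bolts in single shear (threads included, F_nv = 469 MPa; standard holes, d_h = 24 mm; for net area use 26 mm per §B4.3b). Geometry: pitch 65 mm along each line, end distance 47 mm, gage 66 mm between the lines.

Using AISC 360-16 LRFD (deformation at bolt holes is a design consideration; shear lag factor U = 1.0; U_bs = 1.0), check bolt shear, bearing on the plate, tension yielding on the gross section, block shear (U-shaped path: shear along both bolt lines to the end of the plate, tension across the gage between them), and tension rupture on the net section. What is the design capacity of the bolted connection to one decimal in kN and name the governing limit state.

Bolt shear: A_b = π(22)²/4 = 380.13 mm². φR_n = 0.75 × 469 × 380.13 × 4 × 1 = 534.8 kN.
Bearing (6 mm plate, F_u = 450 MPa): end bolts L_c = 47 − 24/2 = 35, R_n = min(1.2×35×6×450, 2.4×22×6×450) = 113.4 kN/bolt; interior L_c = 65 − 24 = 41, R_n = 132.84 kN/bolt. φR_n = 0.75 × (2×113.4 + 2×132.84) = 369.4 kN.
Tension yield (gross): A_g = 146×6 = 876 mm². φR_n = 0.90 × 345 × 876 = 272.0 kN.
Block shear: shear path 2×[47+1×65] = 2×112 mm, A_gv = 1344, A_nv = 2×(112 − 1.5×26)×6 = 876 mm²; tension across gage: (66 − 1×26)×6 = 240 mm². R_n = min(0.6×450×876, 0.6×345×1344) + 1.0×450×240 = min(236.52, 278.21) + 108 = 344.52 kN. φR_n = 0.75 × 344.52 = 258.4 kN.
Tension rupture (net): A_n = (146 − 2×26)×6 = 564 mm² (U = 1.0, A_e = A_n). φR_n = 0.75 × 450 × 564 = 190.4 kN.
Governing: min(534.8, 369.4, 272.0, 258.4, 190.4) = 190.4 kN → net-section rupture.

190.4 kN (net-section rupture governs)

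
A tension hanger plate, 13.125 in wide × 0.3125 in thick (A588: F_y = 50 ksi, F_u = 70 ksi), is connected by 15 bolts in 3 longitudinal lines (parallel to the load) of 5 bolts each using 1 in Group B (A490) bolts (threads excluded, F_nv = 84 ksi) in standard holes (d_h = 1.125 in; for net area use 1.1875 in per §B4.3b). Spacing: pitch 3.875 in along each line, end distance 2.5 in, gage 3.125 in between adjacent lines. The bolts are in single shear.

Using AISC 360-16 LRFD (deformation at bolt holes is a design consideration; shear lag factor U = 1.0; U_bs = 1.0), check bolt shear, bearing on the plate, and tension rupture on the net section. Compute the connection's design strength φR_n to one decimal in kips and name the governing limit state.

Bolt shear: A_b = π(1)²/4 = 0.7854 in². φR_n = 0.75 × 84 × 0.7854 × 15 × 1 = 742.2 kips.
Bearing (0.3125 in plate, F_u = 70 ksi): end bolts L_c = 2.5 − 1.125/2 = 1.9375, R_n = min(1.2×1.9375×0.3125×70, 2.4×1×0.3125×70) = 50.859 kips/bolt; interior L_c = 3.875 − 1.125 = 2.75, R_n = 52.5 kips/bolt. φR_n = 0.75 × (3×50.859 + 12×52.5) = 586.9 kips.
Tension rupture (net): A_n = (13.125 − 3×1.1875)×0.3125 = 2.9883 in² (U = 1.0, A_e = A_n). φR_n = 0.75 × 70 × 2.9883 = 156.9 kips.
Governing: min(742.2, 586.9, 156.9) = 156.9 kips → net-section rupture.

156.9 kips (net-section rupture governs)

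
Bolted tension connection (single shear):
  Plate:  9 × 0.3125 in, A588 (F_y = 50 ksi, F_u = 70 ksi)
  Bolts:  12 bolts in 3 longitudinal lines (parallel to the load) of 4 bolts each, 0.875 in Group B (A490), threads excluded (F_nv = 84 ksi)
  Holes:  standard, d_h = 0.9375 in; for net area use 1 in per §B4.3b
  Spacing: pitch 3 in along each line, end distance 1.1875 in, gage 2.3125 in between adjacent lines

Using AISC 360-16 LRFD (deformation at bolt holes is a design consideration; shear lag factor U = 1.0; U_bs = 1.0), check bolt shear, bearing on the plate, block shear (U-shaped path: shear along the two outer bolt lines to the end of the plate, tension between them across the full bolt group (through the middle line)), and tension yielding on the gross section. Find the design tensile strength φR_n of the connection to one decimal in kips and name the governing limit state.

126.6 kips (gross-section yield governs)

Bolt shear: A_b = π(0.875)²/4 = 0.60132 in². φR_n = 0.75 × 84 × 0.60132 × 12 × 1 = 454.6 kips.
Bearing (0.3125 in plate, F_u = 70 ksi): end bolts L_c = 1.1875 − 0.9375/2 = 0.71875, R_n = min(1.2×0.71875×0.3125×70, 2.4×0.875×0.3125×70) = 18.867 kips/bolt; interior L_c = 3 − 0.9375 = 2.0625, R_n = 45.938 kips/bolt. φR_n = 0.75 × (3×18.867 + 9×45.938) = 352.5 kips.
Block shear: shear path 2×[1.1875+3×3] = 2×10.1875 in, A_gv = 6.3672, A_nv = 2×(10.1875 − 3.5×1)×0.3125 = 4.1797 in²; tension across gage: (4.625 − 2×1)×0.3125 = 0.82031 in². R_n = min(0.6×70×4.1797, 0.6×50×6.3672) + 1.0×70×0.82031 = min(175.55, 191.02) + 57.422 = 232.97 kips. φR_n = 0.75 × 232.97 = 174.7 kips.
Tension yield (gross): A_g = 9×0.3125 = 2.8125 in². φR_n = 0.90 × 50 × 2.8125 = 126.6 kips.
Governing: min(454.6, 352.5, 174.7, 126.6) = 126.6 kips → gross-section yield.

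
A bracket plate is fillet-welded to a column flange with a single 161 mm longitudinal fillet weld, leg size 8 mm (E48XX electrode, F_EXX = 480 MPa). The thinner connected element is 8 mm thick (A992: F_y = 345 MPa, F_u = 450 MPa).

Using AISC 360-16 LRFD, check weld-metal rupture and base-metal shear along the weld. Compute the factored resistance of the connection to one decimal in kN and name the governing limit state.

Weld metal: throat = 0.707×8 = 5.656 mm, L = 161 mm. φR_n = 0.75 × 0.6 × 480 × 5.656 × 161 = 196.7 kN.
Base metal shear (8 mm plate): yield φR_n = 1.0×0.6×345×8×161 = 266.6 kN; rupture φR_n = 0.75×0.6×450×8×161 = 260.8 kN; take 260.8 kN (rupture).
Governing: min(196.7, 260.8) = 196.7 kN → weld metal.

196.7 kN (weld metal governs)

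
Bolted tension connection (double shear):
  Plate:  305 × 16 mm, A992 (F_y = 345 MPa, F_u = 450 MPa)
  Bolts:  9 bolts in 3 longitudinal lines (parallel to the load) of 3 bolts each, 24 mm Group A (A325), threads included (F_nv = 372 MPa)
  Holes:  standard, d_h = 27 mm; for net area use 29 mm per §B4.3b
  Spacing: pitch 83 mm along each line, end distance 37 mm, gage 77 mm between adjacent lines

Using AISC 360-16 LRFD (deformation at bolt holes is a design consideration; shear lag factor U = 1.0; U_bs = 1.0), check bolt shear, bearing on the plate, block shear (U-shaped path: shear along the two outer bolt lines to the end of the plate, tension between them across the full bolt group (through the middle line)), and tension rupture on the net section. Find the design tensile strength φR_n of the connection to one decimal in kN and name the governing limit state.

Bolt shear: A_b = π(24)²/4 = 452.39 mm². φR_n = 0.75 × 372 × 452.39 × 9 × 2 = 2271.9 kN.
Bearing (16 mm plate, F_u = 450 MPa): end bolts L_c = 37 − 27/2 = 23.5, R_n = min(1.2×23.5×16×450, 2.4×24×16×450) = 203.04 kN/bolt; interior L_c = 83 − 27 = 56, R_n = 414.72 kN/bolt. φR_n = 0.75 × (3×203.04 + 6×414.72) = 2323.1 kN.
Block shear: shear path 2×[37+2×83] = 2×203 mm, A_gv = 6496, A_nv = 2×(203 − 2.5×29)×16 = 4176 mm²; tension across gage: (154 − 2×29)×16 = 1536 mm². R_n = min(0.6×450×4176, 0.6×345×6496) + 1.0×450×1536 = min(1127.5, 1344.7) + 691.2 = 1818.7 kN. φR_n = 0.75 × 1818.7 = 1364.0 kN.
Tension rupture (net): A_n = (305 − 3×29)×16 = 3488 mm² (U = 1.0, A_e = A_n). φR_n = 0.75 × 450 × 3488 = 1177.2 kN.
Governing: min(2271.9, 2323.1, 1364.0, 1177.2) = 1177.2 kN → net-section rupture.

1177.2 kN (net-section rupture governs)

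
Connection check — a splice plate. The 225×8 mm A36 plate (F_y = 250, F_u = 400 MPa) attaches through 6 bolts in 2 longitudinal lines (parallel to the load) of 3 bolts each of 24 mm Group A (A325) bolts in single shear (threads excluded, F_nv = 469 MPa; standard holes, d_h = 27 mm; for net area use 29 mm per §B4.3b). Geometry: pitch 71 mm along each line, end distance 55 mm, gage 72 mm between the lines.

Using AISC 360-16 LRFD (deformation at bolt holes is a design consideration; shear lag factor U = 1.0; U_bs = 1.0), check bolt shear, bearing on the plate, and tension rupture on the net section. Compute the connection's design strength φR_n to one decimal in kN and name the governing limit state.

Bolt shear: A_b = π(24)²/4 = 452.39 mm². φR_n = 0.75 × 469 × 452.39 × 6 × 1 = 954.8 kN.
Bearing (8 mm plate, F_u = 400 MPa): end bolts L_c = 55 − 27/2 = 41.5, R_n = min(1.2×41.5×8×400, 2.4×24×8×400) = 159.36 kN/bolt; interior L_c = 71 − 27 = 44, R_n = 168.96 kN/bolt. φR_n = 0.75 × (2×159.36 + 4×168.96) = 745.9 kN.
Tension rupture (net): A_n = (225 − 2×29)×8 = 1336 mm² (U = 1.0, A_e = A_n). φR_n = 0.75 × 400 × 1336 = 400.8 kN.
Governing: min(954.8, 745.9, 400.8) = 400.8 kN → net-section rupture.

400.8 kN (net-section rupture governs)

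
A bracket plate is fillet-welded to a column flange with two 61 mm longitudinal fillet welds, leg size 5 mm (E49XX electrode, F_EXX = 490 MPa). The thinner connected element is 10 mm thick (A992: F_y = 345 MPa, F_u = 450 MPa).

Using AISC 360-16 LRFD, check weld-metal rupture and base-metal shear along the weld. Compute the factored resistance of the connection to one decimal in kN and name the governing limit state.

Weld metal: throat = 0.707×5 = 3.535 mm, L = 2×61 = 122 mm. φR_n = 0.75 × 0.6 × 490 × 3.535 × 122 = 95.1 kN.
Base metal shear (10 mm plate): yield φR_n = 1.0×0.6×345×10×122 = 252.5 kN; rupture φR_n = 0.75×0.6×450×10×122 = 247.1 kN; take 247.1 kN (rupture).
Governing: min(95.1, 247.1) = 95.1 kN → weld metal.

95.1 kN (weld metal governs)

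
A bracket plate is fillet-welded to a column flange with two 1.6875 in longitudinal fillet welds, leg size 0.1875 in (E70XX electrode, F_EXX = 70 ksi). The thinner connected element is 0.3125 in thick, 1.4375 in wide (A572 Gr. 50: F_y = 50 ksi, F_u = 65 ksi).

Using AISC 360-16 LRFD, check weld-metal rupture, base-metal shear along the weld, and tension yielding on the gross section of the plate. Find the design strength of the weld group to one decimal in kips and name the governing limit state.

14.1 kips (weld metal governs)

Weld metal: throat = 0.707×0.1875 = 0.13256 in, L = 2×1.6875 = 3.375 in. φR_n = 0.75 × 0.6 × 70 × 0.13256 × 3.375 = 14.1 kips.
Base metal shear (0.3125 in plate): yield φR_n = 1.0×0.6×50×0.3125×3.375 = 31.6 kips; rupture φR_n = 0.75×0.6×65×0.3125×3.375 = 30.8 kips; take 30.8 kips (rupture).
Tension yield (gross): A_g = 1.4375×0.3125 = 0.44922 in². φR_n = 0.90 × 50 × 0.44922 = 20.2 kips.
Governing: min(14.1, 30.8, 20.2) = 14.1 kips → weld metal.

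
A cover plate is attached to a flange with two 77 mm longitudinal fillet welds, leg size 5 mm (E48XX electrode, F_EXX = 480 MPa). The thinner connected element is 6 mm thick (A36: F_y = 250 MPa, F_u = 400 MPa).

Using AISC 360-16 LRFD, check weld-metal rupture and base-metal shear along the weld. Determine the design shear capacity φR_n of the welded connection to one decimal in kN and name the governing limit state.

117.6 kN (weld metal governs)

Weld metal: throat = 0.707×5 = 3.535 mm, L = 2×77 = 154 mm. φR_n = 0.75 × 0.6 × 480 × 3.535 × 154 = 117.6 kN.
Base metal shear (6 mm plate): yield φR_n = 1.0×0.6×250×6×154 = 138.6 kN; rupture φR_n = 0.75×0.6×400×6×154 = 166.3 kN; take 138.6 kN (yield).
Governing: min(117.6, 138.6) = 117.6 kN → weld metal.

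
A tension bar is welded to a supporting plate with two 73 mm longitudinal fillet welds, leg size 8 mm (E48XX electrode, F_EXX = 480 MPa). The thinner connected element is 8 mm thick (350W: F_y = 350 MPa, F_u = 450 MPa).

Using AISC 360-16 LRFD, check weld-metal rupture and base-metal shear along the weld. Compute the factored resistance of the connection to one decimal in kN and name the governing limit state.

178.4 kN (weld metal governs)

Weld metal: throat = 0.707×8 = 5.656 mm, L = 2×73 = 146 mm. φR_n = 0.75 × 0.6 × 480 × 5.656 × 146 = 178.4 kN.
Base metal shear (8 mm plate): yield φR_n = 1.0×0.6×350×8×146 = 245.3 kN; rupture φR_n = 0.75×0.6×450×8×146 = 236.5 kN; take 236.5 kN (rupture).
Governing: min(178.4, 236.5) = 178.4 kN → weld metal.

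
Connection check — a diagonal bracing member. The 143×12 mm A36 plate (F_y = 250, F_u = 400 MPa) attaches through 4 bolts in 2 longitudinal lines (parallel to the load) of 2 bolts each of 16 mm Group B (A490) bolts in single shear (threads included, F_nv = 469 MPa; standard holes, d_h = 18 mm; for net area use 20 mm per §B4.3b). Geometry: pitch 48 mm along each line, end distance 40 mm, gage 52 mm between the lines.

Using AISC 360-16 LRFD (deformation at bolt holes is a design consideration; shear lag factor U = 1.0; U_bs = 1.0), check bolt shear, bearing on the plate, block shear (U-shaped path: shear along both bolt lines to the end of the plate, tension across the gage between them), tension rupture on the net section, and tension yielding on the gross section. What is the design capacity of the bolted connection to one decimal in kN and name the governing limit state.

282.9 kN (bolt shear governs)

Bolt shear: A_b = π(16)²/4 = 201.06 mm². φR_n = 0.75 × 469 × 201.06 × 4 × 1 = 282.9 kN.
Bearing (12 mm plate, F_u = 400 MPa): end bolts L_c = 40 − 18/2 = 31, R_n = min(1.2×31×12×400, 2.4×16×12×400) = 178.56 kN/bolt; interior L_c = 48 − 18 = 30, R_n = 172.8 kN/bolt. φR_n = 0.75 × (2×178.56 + 2×172.8) = 527.0 kN.
Block shear: shear path 2×[40+1×48] = 2×88 mm, A_gv = 2112, A_nv = 2×(88 − 1.5×20)×12 = 1392 mm²; tension across gage: (52 − 1×20)×12 = 384 mm². R_n = min(0.6×400×1392, 0.6×250×2112) + 1.0×400×384 = min(334.08, 316.8) + 153.6 = 470.4 kN. φR_n = 0.75 × 470.4 = 352.8 kN.
Tension rupture (net): A_n = (143 − 2×20)×12 = 1236 mm² (U = 1.0, A_e = A_n). φR_n = 0.75 × 400 × 1236 = 370.8 kN.
Tension yield (gross): A_g = 143×12 = 1716 mm². φR_n = 0.90 × 250 × 1716 = 386.1 kN.
Governing: min(282.9, 527.0, 352.8, 370.8, 386.1) = 282.9 kN → bolt shear.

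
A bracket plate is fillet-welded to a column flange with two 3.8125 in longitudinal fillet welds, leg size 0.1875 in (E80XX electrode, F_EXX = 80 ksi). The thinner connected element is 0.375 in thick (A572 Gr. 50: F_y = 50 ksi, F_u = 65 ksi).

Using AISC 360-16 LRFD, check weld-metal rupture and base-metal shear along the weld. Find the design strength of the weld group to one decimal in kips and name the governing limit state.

36.4 kips (weld metal governs)

Weld metal: throat = 0.707×0.1875 = 0.13256 in, L = 2×3.8125 = 7.625 in. φR_n = 0.75 × 0.6 × 80 × 0.13256 × 7.625 = 36.4 kips.
Base metal shear (0.375 in plate): yield φR_n = 1.0×0.6×50×0.375×7.625 = 85.8 kips; rupture φR_n = 0.75×0.6×65×0.375×7.625 = 83.6 kips; take 83.6 kips (rupture).
Governing: min(36.4, 83.6) = 36.4 kips → weld metal.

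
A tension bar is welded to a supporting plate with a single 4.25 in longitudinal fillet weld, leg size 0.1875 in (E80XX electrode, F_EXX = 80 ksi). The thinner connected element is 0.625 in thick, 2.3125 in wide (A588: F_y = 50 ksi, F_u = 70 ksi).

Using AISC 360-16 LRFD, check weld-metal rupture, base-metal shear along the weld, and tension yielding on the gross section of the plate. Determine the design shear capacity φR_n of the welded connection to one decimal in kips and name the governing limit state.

Weld metal: throat = 0.707×0.1875 = 0.13256 in, L = 4.25 in. φR_n = 0.75 × 0.6 × 80 × 0.13256 × 4.25 = 20.3 kips.
Base metal shear (0.625 in plate): yield φR_n = 1.0×0.6×50×0.625×4.25 = 79.7 kips; rupture φR_n = 0.75×0.6×70×0.625×4.25 = 83.7 kips; take 79.7 kips (yield).
Tension yield (gross): A_g = 2.3125×0.625 = 1.4453 in². φR_n = 0.90 × 50 × 1.4453 = 65.0 kips.
Governing: min(20.3, 79.7, 65.0) = 20.3 kips → weld metal.

20.3 kips (weld metal governs)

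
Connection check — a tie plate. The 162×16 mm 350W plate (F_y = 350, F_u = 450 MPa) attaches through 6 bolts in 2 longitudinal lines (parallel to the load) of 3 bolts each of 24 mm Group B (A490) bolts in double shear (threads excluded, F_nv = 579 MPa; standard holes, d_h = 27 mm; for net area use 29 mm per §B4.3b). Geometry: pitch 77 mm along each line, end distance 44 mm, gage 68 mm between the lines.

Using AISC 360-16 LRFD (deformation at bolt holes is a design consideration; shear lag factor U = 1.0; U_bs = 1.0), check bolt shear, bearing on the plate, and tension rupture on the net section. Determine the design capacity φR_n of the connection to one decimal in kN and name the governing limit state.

Bolt shear: A_b = π(24)²/4 = 452.39 mm². φR_n = 0.75 × 579 × 452.39 × 6 × 2 = 2357.4 kN.
Bearing (16 mm plate, F_u = 450 MPa): end bolts L_c = 44 − 27/2 = 30.5, R_n = min(1.2×30.5×16×450, 2.4×24×16×450) = 263.52 kN/bolt; interior L_c = 77 − 27 = 50, R_n = 414.72 kN/bolt. φR_n = 0.75 × (2×263.52 + 4×414.72) = 1639.4 kN.
Tension rupture (net): A_n = (162 − 2×29)×16 = 1664 mm² (U = 1.0, A_e = A_n). φR_n = 0.75 × 450 × 1664 = 561.6 kN.
Governing: min(2357.4, 1639.4, 561.6) = 561.6 kN → net-section rupture.

561.6 kN (net-section rupture governs)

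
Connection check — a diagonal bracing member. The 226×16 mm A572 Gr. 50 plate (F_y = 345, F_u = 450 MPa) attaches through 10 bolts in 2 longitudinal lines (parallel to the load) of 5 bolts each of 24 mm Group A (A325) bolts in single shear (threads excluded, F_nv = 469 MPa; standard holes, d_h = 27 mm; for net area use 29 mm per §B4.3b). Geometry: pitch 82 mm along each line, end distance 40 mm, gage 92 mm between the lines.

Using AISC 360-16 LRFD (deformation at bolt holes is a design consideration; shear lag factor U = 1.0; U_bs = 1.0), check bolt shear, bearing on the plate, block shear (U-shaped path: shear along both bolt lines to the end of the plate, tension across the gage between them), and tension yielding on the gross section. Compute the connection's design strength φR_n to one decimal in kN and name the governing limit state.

1122.8 kN (gross-section yield governs)

Bolt shear: A_b = π(24)²/4 = 452.39 mm². φR_n = 0.75 × 469 × 452.39 × 10 × 1 = 1591.3 kN.
Bearing (16 mm plate, F_u = 450 MPa): end bolts L_c = 40 − 27/2 = 26.5, R_n = min(1.2×26.5×16×450, 2.4×24×16×450) = 228.96 kN/bolt; interior L_c = 82 − 27 = 55, R_n = 414.72 kN/bolt. φR_n = 0.75 × (2×228.96 + 8×414.72) = 2831.8 kN.
Block shear: shear path 2×[40+4×82] = 2×368 mm, A_gv = 11776, A_nv = 2×(368 − 4.5×29)×16 = 7600 mm²; tension across gage: (92 − 1×29)×16 = 1008 mm². R_n = min(0.6×450×7600, 0.6×345×11776) + 1.0×450×1008 = min(2052, 2437.6) + 453.6 = 2505.6 kN. φR_n = 0.75 × 2505.6 = 1879.2 kN.
Tension yield (gross): A_g = 226×16 = 3616 mm². φR_n = 0.90 × 345 × 3616 = 1122.8 kN.
Governing: min(1591.3, 2831.8, 1879.2, 1122.8) = 1122.8 kN → gross-section yield.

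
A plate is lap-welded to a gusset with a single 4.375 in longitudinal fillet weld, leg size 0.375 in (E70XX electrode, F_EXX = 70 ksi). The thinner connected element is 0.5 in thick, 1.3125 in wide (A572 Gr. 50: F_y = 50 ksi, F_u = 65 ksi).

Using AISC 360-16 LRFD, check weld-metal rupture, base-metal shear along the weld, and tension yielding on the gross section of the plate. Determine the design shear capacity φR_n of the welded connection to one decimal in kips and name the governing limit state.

Weld metal: throat = 0.707×0.375 = 0.26513 in, L = 4.375 in. φR_n = 0.75 × 0.6 × 70 × 0.26513 × 4.375 = 36.5 kips.
Base metal shear (0.5 in plate): yield φR_n = 1.0×0.6×50×0.5×4.375 = 65.6 kips; rupture φR_n = 0.75×0.6×65×0.5×4.375 = 64.0 kips; take 64.0 kips (rupture).
Tension yield (gross): A_g = 1.3125×0.5 = 0.65625 in². φR_n = 0.90 × 50 × 0.65625 = 29.5 kips.
Governing: min(36.5, 64.0, 29.5) = 29.5 kips → gross-section yield.

29.5 kips (gross-section yield governs)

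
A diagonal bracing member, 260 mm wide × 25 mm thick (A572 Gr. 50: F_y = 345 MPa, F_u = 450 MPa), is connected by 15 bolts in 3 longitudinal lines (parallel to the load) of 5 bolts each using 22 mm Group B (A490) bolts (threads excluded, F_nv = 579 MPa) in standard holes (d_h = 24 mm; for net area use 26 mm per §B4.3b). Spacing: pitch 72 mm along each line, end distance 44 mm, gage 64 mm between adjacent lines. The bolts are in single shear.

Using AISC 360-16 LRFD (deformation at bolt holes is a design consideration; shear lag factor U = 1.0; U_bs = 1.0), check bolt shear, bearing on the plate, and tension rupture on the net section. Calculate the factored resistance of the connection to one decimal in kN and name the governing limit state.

1535.6 kN (net-section rupture governs)

Bolt shear: A_b = π(22)²/4 = 380.13 mm². φR_n = 0.75 × 579 × 380.13 × 15 × 1 = 2476.1 kN.
Bearing (25 mm plate, F_u = 450 MPa): end bolts L_c = 44 − 24/2 = 32, R_n = min(1.2×32×25×450, 2.4×22×25×450) = 432 kN/bolt; interior L_c = 72 − 24 = 48, R_n = 594 kN/bolt. φR_n = 0.75 × (3×432 + 12×594) = 6318.0 kN.
Tension rupture (net): A_n = (260 − 3×26)×25 = 4550 mm² (U = 1.0, A_e = A_n). φR_n = 0.75 × 450 × 4550 = 1535.6 kN.
Governing: min(2476.1, 6318.0, 1535.6) = 1535.6 kN → net-section rupture.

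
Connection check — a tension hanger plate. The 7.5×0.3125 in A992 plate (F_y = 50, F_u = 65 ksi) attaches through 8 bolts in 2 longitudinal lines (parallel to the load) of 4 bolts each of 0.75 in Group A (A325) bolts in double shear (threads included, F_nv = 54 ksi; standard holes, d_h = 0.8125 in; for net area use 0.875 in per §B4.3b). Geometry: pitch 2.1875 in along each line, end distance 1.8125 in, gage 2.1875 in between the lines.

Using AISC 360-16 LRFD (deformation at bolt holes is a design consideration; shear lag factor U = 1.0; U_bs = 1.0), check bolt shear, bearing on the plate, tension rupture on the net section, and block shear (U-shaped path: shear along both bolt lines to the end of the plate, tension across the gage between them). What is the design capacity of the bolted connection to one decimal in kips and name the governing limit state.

Bolt shear: A_b = π(0.75)²/4 = 0.44179 in². φR_n = 0.75 × 54 × 0.44179 × 8 × 2 = 286.3 kips.
Bearing (0.3125 in plate, F_u = 65 ksi): end bolts L_c = 1.8125 − 0.8125/2 = 1.40625, R_n = min(1.2×1.40625×0.3125×65, 2.4×0.75×0.3125×65) = 34.277 kips/bolt; interior L_c = 2.1875 − 0.8125 = 1.375, R_n = 33.516 kips/bolt. φR_n = 0.75 × (2×34.277 + 6×33.516) = 202.2 kips.
Tension rupture (net): A_n = (7.5 − 2×0.875)×0.3125 = 1.7969 in² (U = 1.0, A_e = A_n). φR_n = 0.75 × 65 × 1.7969 = 87.6 kips.
Block shear: shear path 2×[1.8125+3×2.1875] = 2×8.375 in, A_gv = 5.2344, A_nv = 2×(8.375 − 3.5×0.875)×0.3125 = 3.3203 in²; tension across gage: (2.1875 − 1×0.875)×0.3125 = 0.41016 in². R_n = min(0.6×65×3.3203, 0.6×50×5.2344) + 1.0×65×0.41016 = min(129.49, 157.03) + 26.66 = 156.15 kips. φR_n = 0.75 × 156.15 = 117.1 kips.
Governing: min(286.3, 202.2, 87.6, 117.1) = 87.6 kips → net-section rupture.

87.6 kips (net-section rupture governs)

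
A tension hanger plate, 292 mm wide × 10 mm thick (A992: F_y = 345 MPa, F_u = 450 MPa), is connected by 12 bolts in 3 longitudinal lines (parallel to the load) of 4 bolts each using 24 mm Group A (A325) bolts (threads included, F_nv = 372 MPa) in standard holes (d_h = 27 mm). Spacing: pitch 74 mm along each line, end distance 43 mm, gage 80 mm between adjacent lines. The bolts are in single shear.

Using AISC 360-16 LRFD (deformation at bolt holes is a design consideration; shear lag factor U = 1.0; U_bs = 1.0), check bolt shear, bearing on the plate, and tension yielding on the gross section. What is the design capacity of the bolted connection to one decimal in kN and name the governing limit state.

Bolt shear: A_b = π(24)²/4 = 452.39 mm². φR_n = 0.75 × 372 × 452.39 × 12 × 1 = 1514.6 kN.
Bearing (10 mm plate, F_u = 450 MPa): end bolts L_c = 43 − 27/2 = 29.5, R_n = min(1.2×29.5×10×450, 2.4×24×10×450) = 159.3 kN/bolt; interior L_c = 74 − 27 = 47, R_n = 253.8 kN/bolt. φR_n = 0.75 × (3×159.3 + 9×253.8) = 2071.6 kN.
Tension yield (gross): A_g = 292×10 = 2920 mm². φR_n = 0.90 × 345 × 2920 = 906.7 kN.
Governing: min(1514.6, 2071.6, 906.7) = 906.7 kN → gross-section yield.

906.7 kN (gross-section yield governs)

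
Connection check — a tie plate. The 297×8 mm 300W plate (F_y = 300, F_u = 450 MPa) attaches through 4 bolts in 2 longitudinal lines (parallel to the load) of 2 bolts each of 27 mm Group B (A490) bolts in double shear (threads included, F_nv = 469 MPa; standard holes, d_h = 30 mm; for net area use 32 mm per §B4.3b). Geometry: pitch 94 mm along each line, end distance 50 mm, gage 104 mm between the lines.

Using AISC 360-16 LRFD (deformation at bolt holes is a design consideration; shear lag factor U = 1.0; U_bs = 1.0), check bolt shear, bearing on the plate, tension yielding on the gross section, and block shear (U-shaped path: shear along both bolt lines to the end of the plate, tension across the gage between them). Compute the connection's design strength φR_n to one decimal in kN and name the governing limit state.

Bolt shear: A_b = π(27)²/4 = 572.56 mm². φR_n = 0.75 × 469 × 572.56 × 4 × 2 = 1611.2 kN.
Bearing (8 mm plate, F_u = 450 MPa): end bolts L_c = 50 − 30/2 = 35, R_n = min(1.2×35×8×450, 2.4×27×8×450) = 151.2 kN/bolt; interior L_c = 94 − 30 = 64, R_n = 233.28 kN/bolt. φR_n = 0.75 × (2×151.2 + 2×233.28) = 576.7 kN.
Tension yield (gross): A_g = 297×8 = 2376 mm². φR_n = 0.90 × 300 × 2376 = 641.5 kN.
Block shear: shear path 2×[50+1×94] = 2×144 mm, A_gv = 2304, A_nv = 2×(144 − 1.5×32)×8 = 1536 mm²; tension across gage: (104 − 1×32)×8 = 576 mm². R_n = min(0.6×450×1536, 0.6×300×2304) + 1.0×450×576 = min(414.72, 414.72) + 259.2 = 673.92 kN. φR_n = 0.75 × 673.92 = 505.4 kN.
Governing: min(1611.2, 576.7, 641.5, 505.4) = 505.4 kN → block shear.

505.4 kN (block shear governs)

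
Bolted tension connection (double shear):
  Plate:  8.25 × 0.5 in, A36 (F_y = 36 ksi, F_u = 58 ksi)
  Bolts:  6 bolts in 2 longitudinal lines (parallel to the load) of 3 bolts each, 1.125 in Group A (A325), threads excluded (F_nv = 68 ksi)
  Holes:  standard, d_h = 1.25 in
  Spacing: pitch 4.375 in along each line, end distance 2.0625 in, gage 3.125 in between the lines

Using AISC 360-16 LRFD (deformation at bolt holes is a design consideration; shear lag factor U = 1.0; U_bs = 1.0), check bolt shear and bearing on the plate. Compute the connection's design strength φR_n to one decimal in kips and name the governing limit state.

Bolt shear: A_b = π(1.125)²/4 = 0.99402 in². φR_n = 0.75 × 68 × 0.99402 × 6 × 2 = 608.3 kips.
Bearing (0.5 in plate, F_u = 58 ksi): end bolts L_c = 2.0625 − 1.25/2 = 1.4375, R_n = min(1.2×1.4375×0.5×58, 2.4×1.125×0.5×58) = 50.025 kips/bolt; interior L_c = 4.375 − 1.25 = 3.125, R_n = 78.3 kips/bolt. φR_n = 0.75 × (2×50.025 + 4×78.3) = 309.9 kips.
Governing: min(608.3, 309.9) = 309.9 kips → bearing.

309.9 kips (bearing governs)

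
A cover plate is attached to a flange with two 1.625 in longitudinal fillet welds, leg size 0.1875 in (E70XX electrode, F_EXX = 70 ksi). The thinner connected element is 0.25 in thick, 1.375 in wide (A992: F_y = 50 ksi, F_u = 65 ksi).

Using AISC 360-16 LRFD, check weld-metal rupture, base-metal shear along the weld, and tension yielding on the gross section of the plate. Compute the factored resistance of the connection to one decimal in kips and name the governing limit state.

13.6 kips (weld metal governs)

Weld metal: throat = 0.707×0.1875 = 0.13256 in, L = 2×1.625 = 3.25 in. φR_n = 0.75 × 0.6 × 70 × 0.13256 × 3.25 = 13.6 kips.
Base metal shear (0.25 in plate): yield φR_n = 1.0×0.6×50×0.25×3.25 = 24.4 kips; rupture φR_n = 0.75×0.6×65×0.25×3.25 = 23.8 kips; take 23.8 kips (rupture).
Tension yield (gross): A_g = 1.375×0.25 = 0.34375 in². φR_n = 0.90 × 50 × 0.34375 = 15.5 kips.
Governing: min(13.6, 23.8, 15.5) = 13.6 kips → weld metal.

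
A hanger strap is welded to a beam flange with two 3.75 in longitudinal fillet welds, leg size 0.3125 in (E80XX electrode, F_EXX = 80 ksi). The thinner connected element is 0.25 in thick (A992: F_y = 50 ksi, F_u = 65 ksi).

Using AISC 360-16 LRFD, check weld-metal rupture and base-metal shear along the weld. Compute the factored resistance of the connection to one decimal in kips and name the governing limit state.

54.8 kips (base-metal shear governs)

Weld metal: throat = 0.707×0.3125 = 0.22094 in, L = 2×3.75 = 7.5 in. φR_n = 0.75 × 0.6 × 80 × 0.22094 × 7.5 = 59.7 kips.
Base metal shear (0.25 in plate): yield φR_n = 1.0×0.6×50×0.25×7.5 = 56.3 kips; rupture φR_n = 0.75×0.6×65×0.25×7.5 = 54.8 kips; take 54.8 kips (rupture).
Governing: min(59.7, 54.8) = 54.8 kips → base-metal shear.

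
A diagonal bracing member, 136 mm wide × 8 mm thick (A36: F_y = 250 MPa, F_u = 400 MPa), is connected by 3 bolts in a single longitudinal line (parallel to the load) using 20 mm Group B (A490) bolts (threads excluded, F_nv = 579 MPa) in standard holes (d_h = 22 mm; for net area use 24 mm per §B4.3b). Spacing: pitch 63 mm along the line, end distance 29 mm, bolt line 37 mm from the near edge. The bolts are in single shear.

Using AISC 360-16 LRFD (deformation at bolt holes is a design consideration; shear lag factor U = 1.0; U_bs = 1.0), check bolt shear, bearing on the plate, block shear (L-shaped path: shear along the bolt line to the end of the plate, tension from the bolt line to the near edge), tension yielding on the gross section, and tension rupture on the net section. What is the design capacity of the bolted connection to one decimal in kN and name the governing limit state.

196.8 kN (block shear governs)

Bolt shear: A_b = π(20)²/4 = 314.16 mm². φR_n = 0.75 × 579 × 314.16 × 3 × 1 = 409.3 kN.
Bearing (8 mm plate, F_u = 400 MPa): end bolts L_c = 29 − 22/2 = 18, R_n = min(1.2×18×8×400, 2.4×20×8×400) = 69.12 kN/bolt; interior L_c = 63 − 22 = 41, R_n = 153.6 kN/bolt. φR_n = 0.75 × (1×69.12 + 2×153.6) = 282.2 kN.
Block shear: shear path 1×[29+2×63] = 1×155 mm, A_gv = 1240, A_nv = 1×(155 − 2.5×24)×8 = 760 mm²; tension to near edge: (37 − 0.5×24)×8 = 200 mm². R_n = min(0.6×400×760, 0.6×250×1240) + 1.0×400×200 = min(182.4, 186) + 80 = 262.4 kN. φR_n = 0.75 × 262.4 = 196.8 kN.
Tension yield (gross): A_g = 136×8 = 1088 mm². φR_n = 0.90 × 250 × 1088 = 244.8 kN.
Tension rupture (net): A_n = (136 − 1×24)×8 = 896 mm² (U = 1.0, A_e = A_n). φR_n = 0.75 × 400 × 896 = 268.8 kN.
Governing: min(409.3, 282.2, 196.8, 244.8, 268.8) = 196.8 kN → block shear.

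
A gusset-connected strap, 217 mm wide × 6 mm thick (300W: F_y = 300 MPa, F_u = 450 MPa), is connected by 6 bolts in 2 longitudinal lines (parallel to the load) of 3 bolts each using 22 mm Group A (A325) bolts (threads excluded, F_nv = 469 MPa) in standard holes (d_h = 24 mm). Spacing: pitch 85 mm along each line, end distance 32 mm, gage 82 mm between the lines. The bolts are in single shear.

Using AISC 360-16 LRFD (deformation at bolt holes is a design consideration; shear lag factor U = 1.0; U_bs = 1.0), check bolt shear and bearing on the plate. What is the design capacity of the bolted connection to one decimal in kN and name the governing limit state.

524.9 kN (bearing governs)

Bolt shear: A_b = π(22)²/4 = 380.13 mm². φR_n = 0.75 × 469 × 380.13 × 6 × 1 = 802.3 kN.
Bearing (6 mm plate, F_u = 450 MPa): end bolts L_c = 32 − 24/2 = 20, R_n = min(1.2×20×6×450, 2.4×22×6×450) = 64.8 kN/bolt; interior L_c = 85 − 24 = 61, R_n = 142.56 kN/bolt. φR_n = 0.75 × (2×64.8 + 4×142.56) = 524.9 kN.
Governing: min(802.3, 524.9) = 524.9 kN → bearing.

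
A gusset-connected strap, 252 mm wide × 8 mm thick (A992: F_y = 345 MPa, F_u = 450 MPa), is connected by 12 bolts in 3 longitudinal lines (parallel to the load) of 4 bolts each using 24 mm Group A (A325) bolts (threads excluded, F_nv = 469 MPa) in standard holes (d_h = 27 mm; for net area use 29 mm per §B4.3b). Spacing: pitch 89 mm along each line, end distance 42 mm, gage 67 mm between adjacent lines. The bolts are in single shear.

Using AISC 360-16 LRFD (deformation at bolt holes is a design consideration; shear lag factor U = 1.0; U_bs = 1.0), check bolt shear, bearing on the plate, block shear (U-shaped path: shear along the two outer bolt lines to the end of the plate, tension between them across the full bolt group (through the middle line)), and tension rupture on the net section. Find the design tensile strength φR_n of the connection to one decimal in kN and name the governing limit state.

445.5 kN (net-section rupture governs)

Bolt shear: A_b = π(24)²/4 = 452.39 mm². φR_n = 0.75 × 469 × 452.39 × 12 × 1 = 1909.5 kN.
Bearing (8 mm plate, F_u = 450 MPa): end bolts L_c = 42 − 27/2 = 28.5, R_n = min(1.2×28.5×8×450, 2.4×24×8×450) = 123.12 kN/bolt; interior L_c = 89 − 27 = 62, R_n = 207.36 kN/bolt. φR_n = 0.75 × (3×123.12 + 9×207.36) = 1676.7 kN.
Block shear: shear path 2×[42+3×89] = 2×309 mm, A_gv = 4944, A_nv = 2×(309 − 3.5×29)×8 = 3320 mm²; tension across gage: (134 − 2×29)×8 = 608 mm². R_n = min(0.6×450×3320, 0.6×345×4944) + 1.0×450×608 = min(896.4, 1023.4) + 273.6 = 1170 kN. φR_n = 0.75 × 1170 = 877.5 kN.
Tension rupture (net): A_n = (252 − 3×29)×8 = 1320 mm² (U = 1.0, A_e = A_n). φR_n = 0.75 × 450 × 1320 = 445.5 kN.
Governing: min(1909.5, 1676.7, 877.5, 445.5) = 445.5 kN → net-section rupture.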